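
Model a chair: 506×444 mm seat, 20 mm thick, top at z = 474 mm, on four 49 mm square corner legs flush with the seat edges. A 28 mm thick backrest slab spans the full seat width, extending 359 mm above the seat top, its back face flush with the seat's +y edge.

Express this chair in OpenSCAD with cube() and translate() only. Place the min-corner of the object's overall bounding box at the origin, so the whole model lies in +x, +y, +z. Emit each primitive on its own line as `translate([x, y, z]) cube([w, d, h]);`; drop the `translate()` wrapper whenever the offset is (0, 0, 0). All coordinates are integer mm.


translate([0, 0, 454]) cube([506, 444, 20]);
cube([49, 49, 454]);
translate([457, 0, 0]) cube([49, 49, 454]);
translate([0, 395, 0]) cube([49, 49, 454]);
translate([457, 395, 0]) cube([49, 49, 454]);
translate([0, 416, 474]) cube([506, 28, 359]);


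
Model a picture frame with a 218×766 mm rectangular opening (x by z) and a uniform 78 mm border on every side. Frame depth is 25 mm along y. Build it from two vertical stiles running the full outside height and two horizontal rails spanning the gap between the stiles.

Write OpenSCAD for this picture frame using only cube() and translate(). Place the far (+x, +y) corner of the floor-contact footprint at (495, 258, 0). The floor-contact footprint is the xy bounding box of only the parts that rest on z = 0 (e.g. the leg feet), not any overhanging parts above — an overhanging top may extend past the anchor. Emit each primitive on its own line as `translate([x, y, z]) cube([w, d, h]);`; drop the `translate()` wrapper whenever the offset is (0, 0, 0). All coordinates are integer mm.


translate([121, 233, 0]) cube([78, 25, 922]);
translate([417, 233, 0]) cube([78, 25, 922]);
translate([199, 233, 0]) cube([218, 25, 78]);
translate([199, 233, 844]) cube([218, 25, 78]);


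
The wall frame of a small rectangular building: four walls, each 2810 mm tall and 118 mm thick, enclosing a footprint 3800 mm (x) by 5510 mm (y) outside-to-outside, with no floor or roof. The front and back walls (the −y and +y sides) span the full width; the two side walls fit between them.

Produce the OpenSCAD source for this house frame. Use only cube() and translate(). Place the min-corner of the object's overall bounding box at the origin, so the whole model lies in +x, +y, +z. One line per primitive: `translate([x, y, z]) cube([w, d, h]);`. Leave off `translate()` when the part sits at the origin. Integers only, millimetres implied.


cube([3800, 118, 2810]);
translate([0, 5392, 0]) cube([3800, 118, 2810]);
translate([0, 118, 0]) cube([118, 5274, 2810]);
translate([3682, 118, 0]) cube([118, 5274, 2810]);


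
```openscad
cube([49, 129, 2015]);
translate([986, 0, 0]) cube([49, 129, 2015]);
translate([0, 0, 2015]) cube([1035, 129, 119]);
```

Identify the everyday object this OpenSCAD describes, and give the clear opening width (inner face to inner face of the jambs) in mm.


A door frame. The clear opening width is 937 mm.

Two 2015 mm tall posts with a header on top — a door frame. The left jamb is 49 mm wide at x = 0; the right jamb starts at x = 986. The clear opening is 986 − 49 = 937 mm.


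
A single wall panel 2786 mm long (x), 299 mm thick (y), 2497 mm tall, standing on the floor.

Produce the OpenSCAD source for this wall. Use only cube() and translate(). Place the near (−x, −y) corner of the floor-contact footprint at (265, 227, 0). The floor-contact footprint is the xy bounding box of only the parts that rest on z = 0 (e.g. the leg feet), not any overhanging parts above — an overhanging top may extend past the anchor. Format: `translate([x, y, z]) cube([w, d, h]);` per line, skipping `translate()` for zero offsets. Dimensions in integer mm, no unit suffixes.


translate([265, 227, 0]) cube([2786, 299, 2497]);


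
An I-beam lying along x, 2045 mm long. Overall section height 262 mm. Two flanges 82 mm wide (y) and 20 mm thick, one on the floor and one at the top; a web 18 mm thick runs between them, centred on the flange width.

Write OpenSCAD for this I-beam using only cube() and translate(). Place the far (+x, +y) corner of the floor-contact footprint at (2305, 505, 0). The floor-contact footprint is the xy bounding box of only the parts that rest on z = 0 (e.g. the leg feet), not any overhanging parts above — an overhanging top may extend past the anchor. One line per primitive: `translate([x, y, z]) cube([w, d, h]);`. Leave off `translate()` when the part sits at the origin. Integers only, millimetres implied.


translate([260, 423, 0]) cube([2045, 82, 20]);
translate([260, 455, 20]) cube([2045, 18, 222]);
translate([260, 423, 242]) cube([2045, 82, 20]);


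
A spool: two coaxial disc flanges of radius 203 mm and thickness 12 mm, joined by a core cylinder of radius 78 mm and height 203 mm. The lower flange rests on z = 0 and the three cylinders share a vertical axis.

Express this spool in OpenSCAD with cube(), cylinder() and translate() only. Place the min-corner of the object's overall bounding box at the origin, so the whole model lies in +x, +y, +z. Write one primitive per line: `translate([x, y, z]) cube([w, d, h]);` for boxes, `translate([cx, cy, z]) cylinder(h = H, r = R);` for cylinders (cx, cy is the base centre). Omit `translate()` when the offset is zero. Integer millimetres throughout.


translate([203, 203, 0]) cylinder(h = 12, r = 203);
translate([203, 203, 12]) cylinder(h = 203, r = 78);
translate([203, 203, 215]) cylinder(h = 12, r = 203);


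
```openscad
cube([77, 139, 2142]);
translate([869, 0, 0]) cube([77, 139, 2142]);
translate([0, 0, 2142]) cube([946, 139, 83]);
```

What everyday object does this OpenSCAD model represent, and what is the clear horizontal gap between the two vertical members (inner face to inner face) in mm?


A door frame. The clear opening width is 792 mm.

Two 2142 mm tall posts with a header on top — a door frame. The left jamb is 77 mm wide at x = 0; the right jamb starts at x = 869. The clear opening is 869 − 77 = 792 mm.


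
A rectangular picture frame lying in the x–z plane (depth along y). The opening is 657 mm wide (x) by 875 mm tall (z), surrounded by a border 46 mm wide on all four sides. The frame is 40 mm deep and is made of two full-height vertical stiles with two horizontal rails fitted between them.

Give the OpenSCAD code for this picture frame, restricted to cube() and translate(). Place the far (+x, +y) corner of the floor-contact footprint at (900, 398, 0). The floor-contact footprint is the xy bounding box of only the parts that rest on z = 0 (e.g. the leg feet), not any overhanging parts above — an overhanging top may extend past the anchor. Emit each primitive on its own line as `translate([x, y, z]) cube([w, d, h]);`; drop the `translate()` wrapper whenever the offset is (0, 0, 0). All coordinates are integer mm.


translate([151, 358, 0]) cube([46, 40, 967]);
translate([854, 358, 0]) cube([46, 40, 967]);
translate([197, 358, 0]) cube([657, 40, 46]);
translate([197, 358, 921]) cube([657, 40, 46]);


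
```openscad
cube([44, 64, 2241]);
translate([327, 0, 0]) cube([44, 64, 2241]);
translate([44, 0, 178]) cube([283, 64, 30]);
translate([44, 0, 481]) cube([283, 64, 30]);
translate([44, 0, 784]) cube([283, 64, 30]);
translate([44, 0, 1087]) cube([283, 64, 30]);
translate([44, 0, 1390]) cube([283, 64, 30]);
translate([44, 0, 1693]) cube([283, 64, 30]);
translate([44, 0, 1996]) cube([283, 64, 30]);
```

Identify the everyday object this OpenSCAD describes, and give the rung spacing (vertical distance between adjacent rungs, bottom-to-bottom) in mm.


A ladder. The rung spacing is 303 mm.

Two tall 44×64 posts with 7 short bars between them — a ladder. Adjacent rungs sit at z = 178 and z = 481, so the spacing is 481 − 178 = 303 mm.


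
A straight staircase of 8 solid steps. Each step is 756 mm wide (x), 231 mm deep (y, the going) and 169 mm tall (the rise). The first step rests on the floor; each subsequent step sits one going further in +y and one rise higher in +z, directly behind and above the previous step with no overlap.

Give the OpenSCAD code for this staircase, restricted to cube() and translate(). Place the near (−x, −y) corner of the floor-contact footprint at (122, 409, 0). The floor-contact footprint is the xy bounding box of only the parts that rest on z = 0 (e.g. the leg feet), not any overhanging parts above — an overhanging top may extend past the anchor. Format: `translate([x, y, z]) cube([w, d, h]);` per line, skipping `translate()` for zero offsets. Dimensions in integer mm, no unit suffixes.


translate([122, 409, 0]) cube([756, 231, 169]);
translate([122, 640, 169]) cube([756, 231, 169]);
translate([122, 871, 338]) cube([756, 231, 169]);
translate([122, 1102, 507]) cube([756, 231, 169]);
translate([122, 1333, 676]) cube([756, 231, 169]);
translate([122, 1564, 845]) cube([756, 231, 169]);
translate([122, 1795, 1014]) cube([756, 231, 169]);
translate([122, 2026, 1183]) cube([756, 231, 169]);


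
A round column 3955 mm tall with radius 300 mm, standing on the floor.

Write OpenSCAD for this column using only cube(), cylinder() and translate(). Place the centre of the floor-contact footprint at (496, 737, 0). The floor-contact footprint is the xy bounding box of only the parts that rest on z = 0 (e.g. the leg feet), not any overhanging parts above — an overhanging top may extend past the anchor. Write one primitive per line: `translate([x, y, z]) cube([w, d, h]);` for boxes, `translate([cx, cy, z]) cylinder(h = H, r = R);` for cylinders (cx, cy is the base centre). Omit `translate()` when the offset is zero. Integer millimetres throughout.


translate([496, 737, 0]) cylinder(h = 3955, r = 300);


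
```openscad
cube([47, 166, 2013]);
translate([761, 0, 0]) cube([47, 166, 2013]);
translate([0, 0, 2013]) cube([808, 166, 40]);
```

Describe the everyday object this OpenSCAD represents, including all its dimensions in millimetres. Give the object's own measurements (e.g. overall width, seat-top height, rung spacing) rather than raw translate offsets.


A door frame. The clear opening is 714 mm wide and 2013 mm high. Two 47 mm wide jambs, 166 mm deep, stand either side of the opening from the floor to the top of the opening. A 40 mm thick head sits across the top of both jambs, spanning the full outside width of the frame.


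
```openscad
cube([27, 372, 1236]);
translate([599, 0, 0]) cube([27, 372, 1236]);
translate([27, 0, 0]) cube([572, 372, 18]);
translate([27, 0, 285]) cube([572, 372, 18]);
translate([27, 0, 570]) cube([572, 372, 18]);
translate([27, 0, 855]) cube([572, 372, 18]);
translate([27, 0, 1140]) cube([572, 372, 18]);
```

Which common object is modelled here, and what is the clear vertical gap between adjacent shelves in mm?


A bookshelf. The clear shelf gap is 267 mm.

Two tall side panels with 5 horizontal boards between them — a bookshelf. The first two shelf undersides are at z = 0 and z = 285; with shelf thickness 18, the clear gap is 285 − 0 − 18 = 267 mm.


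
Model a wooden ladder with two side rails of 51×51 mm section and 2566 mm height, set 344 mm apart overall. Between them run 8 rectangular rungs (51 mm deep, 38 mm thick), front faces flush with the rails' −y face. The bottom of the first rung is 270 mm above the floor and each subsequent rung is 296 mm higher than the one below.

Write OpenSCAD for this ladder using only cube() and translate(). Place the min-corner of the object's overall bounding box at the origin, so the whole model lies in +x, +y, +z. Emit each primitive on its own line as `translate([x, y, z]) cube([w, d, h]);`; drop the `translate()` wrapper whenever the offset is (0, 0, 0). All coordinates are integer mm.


// rung span = 344 - 2*51 = 242
// rung[k] z = 270 + k*296
cube([51, 51, 2566]);
translate([293, 0, 0]) cube([51, 51, 2566]);
translate([51, 0, 270]) cube([242, 51, 38]);
translate([51, 0, 566]) cube([242, 51, 38]);
translate([51, 0, 862]) cube([242, 51, 38]);
translate([51, 0, 1158]) cube([242, 51, 38]);
translate([51, 0, 1454]) cube([242, 51, 38]);
translate([51, 0, 1750]) cube([242, 51, 38]);
translate([51, 0, 2046]) cube([242, 51, 38]);
translate([51, 0, 2342]) cube([242, 51, 38]);


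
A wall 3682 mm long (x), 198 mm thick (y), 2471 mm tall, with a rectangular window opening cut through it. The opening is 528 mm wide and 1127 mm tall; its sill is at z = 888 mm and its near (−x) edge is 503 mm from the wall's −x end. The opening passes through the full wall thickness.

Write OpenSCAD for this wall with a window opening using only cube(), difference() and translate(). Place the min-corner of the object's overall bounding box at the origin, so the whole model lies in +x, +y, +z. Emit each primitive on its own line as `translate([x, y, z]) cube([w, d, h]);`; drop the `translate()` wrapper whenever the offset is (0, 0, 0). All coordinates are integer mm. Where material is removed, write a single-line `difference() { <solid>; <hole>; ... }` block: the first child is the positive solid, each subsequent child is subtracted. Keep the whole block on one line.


difference() { cube([3682, 198, 2471]); translate([503, 0, 888]) cube([528, 198, 1127]); }


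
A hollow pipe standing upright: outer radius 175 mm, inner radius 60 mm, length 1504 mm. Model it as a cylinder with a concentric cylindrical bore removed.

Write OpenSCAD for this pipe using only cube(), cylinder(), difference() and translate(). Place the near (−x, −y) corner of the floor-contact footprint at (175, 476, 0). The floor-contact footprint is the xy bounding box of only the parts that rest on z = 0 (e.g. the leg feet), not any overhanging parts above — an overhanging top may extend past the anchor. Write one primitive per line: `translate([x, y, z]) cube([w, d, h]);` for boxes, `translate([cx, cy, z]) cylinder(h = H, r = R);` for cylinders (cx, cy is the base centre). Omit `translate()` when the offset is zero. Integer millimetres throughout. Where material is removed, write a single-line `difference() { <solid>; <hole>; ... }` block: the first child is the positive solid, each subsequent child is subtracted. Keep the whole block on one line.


difference() { translate([350, 651, 0]) cylinder(h = 1504, r = 175); translate([350, 651, 0]) cylinder(h = 1504, r = 60); }


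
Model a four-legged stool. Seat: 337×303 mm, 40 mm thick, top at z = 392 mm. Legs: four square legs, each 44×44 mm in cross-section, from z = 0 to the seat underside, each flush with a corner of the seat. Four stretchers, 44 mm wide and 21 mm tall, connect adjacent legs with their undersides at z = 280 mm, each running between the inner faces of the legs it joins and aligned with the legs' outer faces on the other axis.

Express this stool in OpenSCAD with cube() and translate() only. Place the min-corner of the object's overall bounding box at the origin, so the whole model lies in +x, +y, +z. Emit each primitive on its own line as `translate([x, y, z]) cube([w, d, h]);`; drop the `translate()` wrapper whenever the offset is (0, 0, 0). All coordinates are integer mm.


translate([0, 0, 352]) cube([337, 303, 40]);
cube([44, 44, 352]);
translate([293, 0, 0]) cube([44, 44, 352]);
translate([0, 259, 0]) cube([44, 44, 352]);
translate([293, 259, 0]) cube([44, 44, 352]);
translate([44, 0, 280]) cube([249, 44, 21]);
translate([44, 259, 280]) cube([249, 44, 21]);
translate([0, 44, 280]) cube([44, 215, 21]);
translate([293, 44, 280]) cube([44, 215, 21]);


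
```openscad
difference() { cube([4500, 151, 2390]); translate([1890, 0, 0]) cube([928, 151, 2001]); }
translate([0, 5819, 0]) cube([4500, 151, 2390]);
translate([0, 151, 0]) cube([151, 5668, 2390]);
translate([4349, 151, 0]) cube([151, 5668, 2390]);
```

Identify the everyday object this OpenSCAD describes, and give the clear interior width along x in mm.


A single room. The interior width is 4198 mm.

Four walls enclosing a rectangle with a door in the front wall — a room. Outside width 4500 minus two 151 mm walls gives 4198 mm.


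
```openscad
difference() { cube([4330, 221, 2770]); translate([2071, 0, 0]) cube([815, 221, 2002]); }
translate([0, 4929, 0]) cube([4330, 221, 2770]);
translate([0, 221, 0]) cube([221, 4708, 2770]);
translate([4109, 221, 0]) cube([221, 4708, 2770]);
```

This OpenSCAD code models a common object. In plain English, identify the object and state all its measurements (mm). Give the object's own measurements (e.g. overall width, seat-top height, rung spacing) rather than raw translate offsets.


A single room: four walls, each 2770 mm tall and 221 mm thick, enclosing an outside footprint 4330×5150 mm (x × y), no floor or roof. The front and back walls (−y and +y sides) run the full x-width; the side walls fit between their inner faces. A door opening 815 mm wide and 2002 mm tall is cut through the front wall from the floor up, its −x edge 2071 mm from the wall's −x end.


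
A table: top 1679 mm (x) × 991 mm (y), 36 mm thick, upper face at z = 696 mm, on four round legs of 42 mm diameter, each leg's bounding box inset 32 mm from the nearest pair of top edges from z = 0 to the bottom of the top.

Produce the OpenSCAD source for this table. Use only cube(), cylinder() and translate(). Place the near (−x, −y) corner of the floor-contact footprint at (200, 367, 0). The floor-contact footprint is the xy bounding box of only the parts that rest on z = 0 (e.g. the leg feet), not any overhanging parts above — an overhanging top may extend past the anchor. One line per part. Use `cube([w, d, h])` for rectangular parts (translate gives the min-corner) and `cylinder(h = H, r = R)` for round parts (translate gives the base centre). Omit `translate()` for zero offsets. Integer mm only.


translate([168, 335, 660]) cube([1679, 991, 36]);
translate([221, 388, 0]) cylinder(h = 660, r = 21);
translate([1794, 388, 0]) cylinder(h = 660, r = 21);
translate([221, 1273, 0]) cylinder(h = 660, r = 21);
translate([1794, 1273, 0]) cylinder(h = 660, r = 21);


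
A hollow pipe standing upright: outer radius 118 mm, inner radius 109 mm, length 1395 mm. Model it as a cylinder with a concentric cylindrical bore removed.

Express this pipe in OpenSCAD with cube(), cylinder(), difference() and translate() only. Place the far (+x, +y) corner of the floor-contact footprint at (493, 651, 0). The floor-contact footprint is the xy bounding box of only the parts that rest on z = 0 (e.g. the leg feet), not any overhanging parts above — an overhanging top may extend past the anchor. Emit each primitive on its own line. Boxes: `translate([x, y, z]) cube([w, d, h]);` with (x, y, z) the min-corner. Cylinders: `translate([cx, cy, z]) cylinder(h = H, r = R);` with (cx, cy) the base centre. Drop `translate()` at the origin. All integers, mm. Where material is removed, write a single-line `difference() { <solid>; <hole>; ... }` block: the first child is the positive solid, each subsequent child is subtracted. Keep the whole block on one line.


difference() { translate([375, 533, 0]) cylinder(h = 1395, r = 118); translate([375, 533, 0]) cylinder(h = 1395, r = 109); }


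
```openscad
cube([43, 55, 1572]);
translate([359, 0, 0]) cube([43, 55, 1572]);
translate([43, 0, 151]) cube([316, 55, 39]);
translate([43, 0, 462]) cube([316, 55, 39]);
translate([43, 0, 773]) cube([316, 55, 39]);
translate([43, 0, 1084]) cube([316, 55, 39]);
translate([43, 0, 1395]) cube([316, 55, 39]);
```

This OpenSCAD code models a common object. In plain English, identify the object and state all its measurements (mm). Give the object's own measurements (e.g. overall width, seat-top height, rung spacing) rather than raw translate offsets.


A straight ladder. Two 43×55 mm vertical rails, 1572 mm tall, stand 402 mm apart (outside-to-outside) with their front faces coplanar on the −y side. 5 rungs, each 55 mm deep and 39 mm tall, span between the inner faces of the rails, front faces flush with the rails. The lowest rung's underside is at z = 151 mm and rungs are spaced 311 mm apart (underside to underside).


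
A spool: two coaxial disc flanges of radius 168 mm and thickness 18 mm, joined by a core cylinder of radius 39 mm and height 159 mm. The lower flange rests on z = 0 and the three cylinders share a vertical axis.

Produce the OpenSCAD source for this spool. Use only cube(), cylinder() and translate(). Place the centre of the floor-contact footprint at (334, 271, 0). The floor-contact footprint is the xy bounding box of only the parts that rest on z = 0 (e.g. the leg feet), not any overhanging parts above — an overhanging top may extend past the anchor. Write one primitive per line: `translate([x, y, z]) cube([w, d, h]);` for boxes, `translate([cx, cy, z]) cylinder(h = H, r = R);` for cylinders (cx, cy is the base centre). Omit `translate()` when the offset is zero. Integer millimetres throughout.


translate([334, 271, 0]) cylinder(h = 18, r = 168);
translate([334, 271, 18]) cylinder(h = 159, r = 39);
translate([334, 271, 177]) cylinder(h = 18, r = 168);


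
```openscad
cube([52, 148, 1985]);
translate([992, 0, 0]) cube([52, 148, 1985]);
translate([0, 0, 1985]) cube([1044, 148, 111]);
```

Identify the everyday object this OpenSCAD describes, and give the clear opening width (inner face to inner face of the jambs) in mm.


A door frame. The clear opening width is 940 mm.

Two 1985 mm tall posts with a header on top — a door frame. The left jamb is 52 mm wide at x = 0; the right jamb starts at x = 992. The clear opening is 992 − 52 = 940 mm.


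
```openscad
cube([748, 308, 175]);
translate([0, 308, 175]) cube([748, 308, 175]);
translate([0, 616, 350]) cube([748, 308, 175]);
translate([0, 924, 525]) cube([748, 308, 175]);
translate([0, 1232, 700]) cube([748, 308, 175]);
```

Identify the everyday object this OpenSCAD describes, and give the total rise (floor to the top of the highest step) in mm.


A staircase. The total rise is 875 mm.

5 identical blocks, each offset up and back from the previous — a staircase. Each step is 175 mm tall and there are 5 of them, so the total rise is 5 × 175 = 875 mm.


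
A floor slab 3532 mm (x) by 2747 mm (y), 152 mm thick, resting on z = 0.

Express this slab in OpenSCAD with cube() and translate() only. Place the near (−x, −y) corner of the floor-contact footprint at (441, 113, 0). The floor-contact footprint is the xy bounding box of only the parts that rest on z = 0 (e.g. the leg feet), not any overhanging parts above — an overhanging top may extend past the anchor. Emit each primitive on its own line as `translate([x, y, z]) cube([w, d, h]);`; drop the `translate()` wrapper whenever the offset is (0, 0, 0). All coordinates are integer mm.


translate([441, 113, 0]) cube([3532, 2747, 152]);


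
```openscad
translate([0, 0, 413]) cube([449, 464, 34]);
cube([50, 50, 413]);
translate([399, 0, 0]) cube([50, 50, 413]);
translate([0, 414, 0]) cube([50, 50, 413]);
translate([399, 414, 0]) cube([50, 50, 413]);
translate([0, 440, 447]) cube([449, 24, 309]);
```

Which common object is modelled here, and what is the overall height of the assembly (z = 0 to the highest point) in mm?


A chair. The overall height is 756 mm.

A slab on four corner posts with a tall panel at the back — a chair. The seat slab sits at z = 413 with thickness 34, and the 309 mm backrest starts at the seat top, so the overall height is 413 + 34 + 309 = 756 mm.


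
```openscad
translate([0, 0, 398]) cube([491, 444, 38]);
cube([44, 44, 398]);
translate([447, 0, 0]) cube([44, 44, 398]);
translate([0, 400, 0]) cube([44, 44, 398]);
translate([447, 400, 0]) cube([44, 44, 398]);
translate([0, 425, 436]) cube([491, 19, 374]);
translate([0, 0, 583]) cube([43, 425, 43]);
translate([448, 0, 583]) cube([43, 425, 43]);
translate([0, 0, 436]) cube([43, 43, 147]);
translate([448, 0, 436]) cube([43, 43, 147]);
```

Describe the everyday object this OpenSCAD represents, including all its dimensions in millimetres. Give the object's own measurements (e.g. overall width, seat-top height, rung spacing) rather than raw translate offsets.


A chair. The seat is a 491×444×38 mm slab with its top at z = 436 mm, on four 44×44 mm corner legs (flush with the seat edges, standing on z = 0). A flat backrest 19 mm thick, 374 mm tall, spans the full seat width and rises from the seat top along its +y edge, rear face flush with the rear of the seat. Two armrests of 43×43 mm section run along each side from the seat's front edge to the front of the backrest, top faces 190 mm above the seat top and outer faces flush with the seat's x-edges; a 43×43 mm post under the front of each armrest stands on the seat at the front corner.


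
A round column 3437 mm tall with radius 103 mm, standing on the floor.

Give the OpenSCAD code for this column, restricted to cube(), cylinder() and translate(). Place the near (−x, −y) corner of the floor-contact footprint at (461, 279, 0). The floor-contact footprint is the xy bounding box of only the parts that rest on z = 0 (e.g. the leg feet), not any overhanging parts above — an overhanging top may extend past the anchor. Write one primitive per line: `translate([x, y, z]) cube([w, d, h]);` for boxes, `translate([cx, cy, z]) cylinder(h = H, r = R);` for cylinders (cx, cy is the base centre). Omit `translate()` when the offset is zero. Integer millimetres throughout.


translate([564, 382, 0]) cylinder(h = 3437, r = 103);


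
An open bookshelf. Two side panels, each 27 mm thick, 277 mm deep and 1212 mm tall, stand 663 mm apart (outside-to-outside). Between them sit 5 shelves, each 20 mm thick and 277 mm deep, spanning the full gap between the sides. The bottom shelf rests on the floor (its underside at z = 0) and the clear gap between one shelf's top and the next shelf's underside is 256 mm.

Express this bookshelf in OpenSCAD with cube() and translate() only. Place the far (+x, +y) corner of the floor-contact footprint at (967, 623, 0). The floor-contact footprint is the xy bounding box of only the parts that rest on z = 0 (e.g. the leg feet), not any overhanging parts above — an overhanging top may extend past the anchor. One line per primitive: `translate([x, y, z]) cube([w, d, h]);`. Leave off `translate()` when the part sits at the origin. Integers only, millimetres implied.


translate([304, 346, 0]) cube([27, 277, 1212]);
translate([940, 346, 0]) cube([27, 277, 1212]);
translate([331, 346, 0]) cube([609, 277, 20]);
translate([331, 346, 276]) cube([609, 277, 20]);
translate([331, 346, 552]) cube([609, 277, 20]);
translate([331, 346, 828]) cube([609, 277, 20]);
translate([331, 346, 1104]) cube([609, 277, 20]);


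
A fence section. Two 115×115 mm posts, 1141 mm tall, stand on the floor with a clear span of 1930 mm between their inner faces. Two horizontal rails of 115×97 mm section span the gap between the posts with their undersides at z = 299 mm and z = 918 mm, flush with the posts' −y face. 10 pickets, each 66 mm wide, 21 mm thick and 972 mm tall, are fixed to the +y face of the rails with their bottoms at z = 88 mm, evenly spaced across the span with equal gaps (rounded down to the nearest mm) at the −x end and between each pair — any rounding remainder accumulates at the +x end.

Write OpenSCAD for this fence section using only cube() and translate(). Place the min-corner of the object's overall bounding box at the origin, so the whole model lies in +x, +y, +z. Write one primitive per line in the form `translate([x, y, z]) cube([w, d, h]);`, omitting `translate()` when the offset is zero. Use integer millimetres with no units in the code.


cube([115, 115, 1141]);
translate([2045, 0, 0]) cube([115, 115, 1141]);
translate([115, 0, 299]) cube([1930, 115, 97]);
translate([115, 0, 918]) cube([1930, 115, 97]);
translate([230, 115, 88]) cube([66, 21, 972]);
translate([411, 115, 88]) cube([66, 21, 972]);
translate([592, 115, 88]) cube([66, 21, 972]);
translate([773, 115, 88]) cube([66, 21, 972]);
translate([954, 115, 88]) cube([66, 21, 972]);
translate([1135, 115, 88]) cube([66, 21, 972]);
translate([1316, 115, 88]) cube([66, 21, 972]);
translate([1497, 115, 88]) cube([66, 21, 972]);
translate([1678, 115, 88]) cube([66, 21, 972]);
translate([1859, 115, 88]) cube([66, 21, 972]);


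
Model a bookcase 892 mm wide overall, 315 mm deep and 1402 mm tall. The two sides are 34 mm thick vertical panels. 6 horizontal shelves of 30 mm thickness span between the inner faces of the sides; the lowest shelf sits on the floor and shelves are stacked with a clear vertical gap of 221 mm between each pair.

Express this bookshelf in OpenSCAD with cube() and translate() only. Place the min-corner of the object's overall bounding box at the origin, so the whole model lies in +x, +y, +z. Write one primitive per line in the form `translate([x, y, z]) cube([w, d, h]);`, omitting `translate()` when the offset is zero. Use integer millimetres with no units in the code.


cube([34, 315, 1402]);
translate([858, 0, 0]) cube([34, 315, 1402]);
translate([34, 0, 0]) cube([824, 315, 30]);
translate([34, 0, 251]) cube([824, 315, 30]);
translate([34, 0, 502]) cube([824, 315, 30]);
translate([34, 0, 753]) cube([824, 315, 30]);
translate([34, 0, 1004]) cube([824, 315, 30]);
translate([34, 0, 1255]) cube([824, 315, 30]);


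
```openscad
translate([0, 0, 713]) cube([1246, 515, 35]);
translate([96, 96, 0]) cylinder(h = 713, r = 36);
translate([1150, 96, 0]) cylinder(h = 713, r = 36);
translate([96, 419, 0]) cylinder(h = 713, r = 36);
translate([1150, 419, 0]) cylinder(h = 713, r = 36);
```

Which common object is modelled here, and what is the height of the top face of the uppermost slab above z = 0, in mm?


A table. The table height is 748 mm.

A 1246×515×35 slab sits at z = 713 on four Ø72 mm round legs — a table. The top surface is at 713 + 35 = 748 mm.


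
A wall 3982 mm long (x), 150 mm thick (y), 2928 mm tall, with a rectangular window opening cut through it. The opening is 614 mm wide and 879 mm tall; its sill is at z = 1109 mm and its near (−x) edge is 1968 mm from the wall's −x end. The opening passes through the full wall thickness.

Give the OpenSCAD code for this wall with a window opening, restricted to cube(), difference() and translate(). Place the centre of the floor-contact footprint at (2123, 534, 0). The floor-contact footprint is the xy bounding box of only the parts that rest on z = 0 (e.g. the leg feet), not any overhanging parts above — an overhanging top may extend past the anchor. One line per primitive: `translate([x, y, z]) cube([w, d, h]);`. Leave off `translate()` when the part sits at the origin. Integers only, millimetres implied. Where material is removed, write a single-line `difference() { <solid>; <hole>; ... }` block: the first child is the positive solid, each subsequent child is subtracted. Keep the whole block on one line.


difference() { translate([132, 459, 0]) cube([3982, 150, 2928]); translate([2100, 459, 1109]) cube([614, 150, 879]); }


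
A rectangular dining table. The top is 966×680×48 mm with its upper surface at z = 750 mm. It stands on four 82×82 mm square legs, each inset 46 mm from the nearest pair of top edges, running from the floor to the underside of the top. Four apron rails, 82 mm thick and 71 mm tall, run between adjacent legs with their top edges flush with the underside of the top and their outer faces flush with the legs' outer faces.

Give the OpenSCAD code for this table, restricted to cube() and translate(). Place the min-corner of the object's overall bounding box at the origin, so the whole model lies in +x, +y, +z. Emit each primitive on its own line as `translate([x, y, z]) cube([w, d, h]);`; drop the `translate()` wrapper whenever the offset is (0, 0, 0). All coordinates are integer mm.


translate([0, 0, 702]) cube([966, 680, 48]);
translate([46, 46, 0]) cube([82, 82, 702]);
translate([838, 46, 0]) cube([82, 82, 702]);
translate([46, 552, 0]) cube([82, 82, 702]);
translate([838, 552, 0]) cube([82, 82, 702]);
translate([128, 46, 631]) cube([710, 82, 71]);
translate([128, 552, 631]) cube([710, 82, 71]);
translate([46, 128, 631]) cube([82, 424, 71]);
translate([838, 128, 631]) cube([82, 424, 71]);


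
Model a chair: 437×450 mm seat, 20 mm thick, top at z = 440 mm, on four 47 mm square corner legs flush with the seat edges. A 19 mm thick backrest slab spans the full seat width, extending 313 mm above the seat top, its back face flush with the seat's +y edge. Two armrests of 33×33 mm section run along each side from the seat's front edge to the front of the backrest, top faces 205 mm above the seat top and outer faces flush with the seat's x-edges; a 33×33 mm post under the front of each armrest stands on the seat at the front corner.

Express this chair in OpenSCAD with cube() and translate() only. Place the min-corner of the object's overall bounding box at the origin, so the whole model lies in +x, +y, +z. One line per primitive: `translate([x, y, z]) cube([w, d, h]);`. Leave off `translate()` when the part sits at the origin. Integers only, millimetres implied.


translate([0, 0, 420]) cube([437, 450, 20]);
cube([47, 47, 420]);
translate([390, 0, 0]) cube([47, 47, 420]);
translate([0, 403, 0]) cube([47, 47, 420]);
translate([390, 403, 0]) cube([47, 47, 420]);
translate([0, 431, 440]) cube([437, 19, 313]);
translate([0, 0, 612]) cube([33, 431, 33]);
translate([404, 0, 612]) cube([33, 431, 33]);
translate([0, 0, 440]) cube([33, 33, 172]);
translate([404, 0, 440]) cube([33, 33, 172]);


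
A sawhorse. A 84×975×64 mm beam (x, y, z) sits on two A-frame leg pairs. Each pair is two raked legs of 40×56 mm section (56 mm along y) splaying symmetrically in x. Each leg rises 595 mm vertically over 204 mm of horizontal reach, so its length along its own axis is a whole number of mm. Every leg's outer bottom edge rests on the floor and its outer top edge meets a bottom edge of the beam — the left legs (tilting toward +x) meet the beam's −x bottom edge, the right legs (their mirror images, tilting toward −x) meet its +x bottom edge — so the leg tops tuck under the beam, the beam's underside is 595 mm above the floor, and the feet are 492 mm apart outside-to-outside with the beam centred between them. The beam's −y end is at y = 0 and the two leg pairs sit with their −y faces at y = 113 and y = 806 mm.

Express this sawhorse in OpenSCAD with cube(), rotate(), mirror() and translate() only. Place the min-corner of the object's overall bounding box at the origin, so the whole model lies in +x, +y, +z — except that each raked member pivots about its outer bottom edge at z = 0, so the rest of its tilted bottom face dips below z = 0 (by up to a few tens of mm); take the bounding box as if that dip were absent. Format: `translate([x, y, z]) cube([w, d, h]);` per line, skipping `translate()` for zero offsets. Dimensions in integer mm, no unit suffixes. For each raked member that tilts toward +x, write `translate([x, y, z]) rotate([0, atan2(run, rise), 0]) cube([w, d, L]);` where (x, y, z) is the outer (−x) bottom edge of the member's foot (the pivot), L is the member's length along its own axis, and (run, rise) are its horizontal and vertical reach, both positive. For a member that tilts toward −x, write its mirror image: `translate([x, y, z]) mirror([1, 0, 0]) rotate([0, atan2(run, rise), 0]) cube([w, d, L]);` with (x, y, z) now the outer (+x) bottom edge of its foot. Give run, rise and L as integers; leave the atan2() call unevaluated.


// leg length = √(204² + 595²) = 629
// right-leg outer foot x = 2·204 + 84 = 492
// beam min-corner = (204, 0, 595)
translate([204, 0, 595]) cube([84, 975, 64]);
translate([0, 113, 0]) rotate([0, atan2(204, 595), 0]) cube([40, 56, 629]);
translate([492, 113, 0]) mirror([1, 0, 0]) rotate([0, atan2(204, 595), 0]) cube([40, 56, 629]);
translate([0, 806, 0]) rotate([0, atan2(204, 595), 0]) cube([40, 56, 629]);
translate([492, 806, 0]) mirror([1, 0, 0]) rotate([0, atan2(204, 595), 0]) cube([40, 56, 629]);


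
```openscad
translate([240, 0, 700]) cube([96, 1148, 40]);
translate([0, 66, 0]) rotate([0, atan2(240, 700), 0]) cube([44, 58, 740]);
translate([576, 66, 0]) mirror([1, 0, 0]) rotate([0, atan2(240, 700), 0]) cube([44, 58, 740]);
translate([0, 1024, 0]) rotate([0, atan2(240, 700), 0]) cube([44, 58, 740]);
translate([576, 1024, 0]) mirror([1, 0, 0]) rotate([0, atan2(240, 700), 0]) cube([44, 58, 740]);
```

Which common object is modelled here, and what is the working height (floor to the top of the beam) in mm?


A sawhorse. The overall height is 740 mm.

A beam across two mirrored pairs of raked legs — a sawhorse. The beam's underside is at z = 700 (matching the legs' vertical rise in atan2(240, 700)) and the beam is 40 mm tall, so its top is at 700 + 40 = 740 mm. The raked legs top out at the beam's underside, so that is the highest point.


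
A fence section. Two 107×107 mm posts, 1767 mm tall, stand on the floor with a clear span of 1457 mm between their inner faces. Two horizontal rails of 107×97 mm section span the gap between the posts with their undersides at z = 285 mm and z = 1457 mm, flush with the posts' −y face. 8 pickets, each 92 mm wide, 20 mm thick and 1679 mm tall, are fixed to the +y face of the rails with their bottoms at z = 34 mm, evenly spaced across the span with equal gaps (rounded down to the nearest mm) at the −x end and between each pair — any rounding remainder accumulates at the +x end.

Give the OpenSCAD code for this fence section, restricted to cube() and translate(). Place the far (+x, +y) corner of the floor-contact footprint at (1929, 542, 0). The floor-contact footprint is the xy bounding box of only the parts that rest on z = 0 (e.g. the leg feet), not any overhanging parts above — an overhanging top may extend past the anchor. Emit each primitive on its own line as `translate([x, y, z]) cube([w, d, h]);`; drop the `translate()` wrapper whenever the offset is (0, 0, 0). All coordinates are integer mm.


translate([258, 435, 0]) cube([107, 107, 1767]);
translate([1822, 435, 0]) cube([107, 107, 1767]);
translate([365, 435, 285]) cube([1457, 107, 97]);
translate([365, 435, 1457]) cube([1457, 107, 97]);
translate([445, 542, 34]) cube([92, 20, 1679]);
translate([617, 542, 34]) cube([92, 20, 1679]);
translate([789, 542, 34]) cube([92, 20, 1679]);
translate([961, 542, 34]) cube([92, 20, 1679]);
translate([1133, 542, 34]) cube([92, 20, 1679]);
translate([1305, 542, 34]) cube([92, 20, 1679]);
translate([1477, 542, 34]) cube([92, 20, 1679]);
translate([1649, 542, 34]) cube([92, 20, 1679]);


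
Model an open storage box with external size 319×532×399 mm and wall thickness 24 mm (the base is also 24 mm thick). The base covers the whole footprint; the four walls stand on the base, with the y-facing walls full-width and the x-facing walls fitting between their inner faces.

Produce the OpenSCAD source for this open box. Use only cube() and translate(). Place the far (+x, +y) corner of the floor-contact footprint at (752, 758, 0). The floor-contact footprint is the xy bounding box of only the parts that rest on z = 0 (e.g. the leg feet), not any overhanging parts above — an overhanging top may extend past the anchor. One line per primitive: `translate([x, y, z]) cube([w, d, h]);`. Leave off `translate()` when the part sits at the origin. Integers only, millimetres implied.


translate([433, 226, 0]) cube([319, 532, 24]);
translate([433, 226, 24]) cube([319, 24, 375]);
translate([433, 734, 24]) cube([319, 24, 375]);
translate([433, 250, 24]) cube([24, 484, 375]);
translate([728, 250, 24]) cube([24, 484, 375]);


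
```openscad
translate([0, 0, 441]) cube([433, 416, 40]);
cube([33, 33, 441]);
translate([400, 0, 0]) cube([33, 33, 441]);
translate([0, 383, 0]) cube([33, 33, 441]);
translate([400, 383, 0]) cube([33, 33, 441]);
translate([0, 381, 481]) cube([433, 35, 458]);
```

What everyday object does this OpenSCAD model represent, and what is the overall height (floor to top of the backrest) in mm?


A chair. The overall height is 939 mm.

A slab on four corner posts with a tall panel at the back — a chair. The seat slab sits at z = 441 with thickness 40, and the 458 mm backrest starts at the seat top, so the overall height is 441 + 40 + 458 = 939 mm.


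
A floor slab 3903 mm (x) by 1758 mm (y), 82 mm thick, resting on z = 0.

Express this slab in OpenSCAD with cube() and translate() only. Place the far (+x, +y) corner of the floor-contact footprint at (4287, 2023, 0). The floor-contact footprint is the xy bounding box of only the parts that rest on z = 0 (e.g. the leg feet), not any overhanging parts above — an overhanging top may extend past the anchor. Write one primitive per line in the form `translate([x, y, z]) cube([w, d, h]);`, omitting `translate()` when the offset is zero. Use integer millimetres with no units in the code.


translate([384, 265, 0]) cube([3903, 1758, 82]);
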